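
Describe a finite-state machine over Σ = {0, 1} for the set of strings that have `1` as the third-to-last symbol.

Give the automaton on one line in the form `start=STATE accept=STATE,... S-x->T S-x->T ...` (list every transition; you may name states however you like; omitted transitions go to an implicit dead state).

start=q0 accept=q11,q12,q13,q14 q0-0->q1 q0-1->q2 q1-0->q3 q1-1->q4 q2-0->q5 q2-1->q6 q3-0->q7 q3-1->q8 q4-0->q9 q4-1->q10 q5-0->q11 q5-1->q12 q6-0->q13 q6-1->q14 q7-0->q7 q7-1->q8 q8-0->q9 q8-1->q10 q9-0->q11 q9-1->q12 q10-0->q13 q10-1->q14 q11-0->q7 q11-1->q8 q12-0->q9 q12-1->q10 q13-0->q11 q13-1->q12 q14-0->q13 q14-1->q14

A DFA must remember the last 3 symbols (since which symbol is third-to-last isn't known until the input ends). Use one state per possible window of the last ≤3 symbols; accept from those whose window starts with `1`.
With 15 states:
          0    1  
>  q0     q1   q2 
   q1     q3   q4 
   q2     q5   q6 
   q3     q7   q8 
   q4     q9  q10 
   q5    q11  q12 
   q6    q13  q14 
   q7     q7   q8 
   q8     q9  q10 
   q9    q11  q12 
   q10   q13  q14 
 * q11    q7   q8 
 * q12    q9  q10 
 * q13   q11  q12 
 * q14   q13  q14 
(> = start, * = accepting)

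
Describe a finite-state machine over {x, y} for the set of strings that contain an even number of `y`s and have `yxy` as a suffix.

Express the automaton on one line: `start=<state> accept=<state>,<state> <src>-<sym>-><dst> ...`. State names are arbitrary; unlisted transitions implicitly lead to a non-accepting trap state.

start=q0 accept=q5 q0-x->q0 q0-y->q1 q1-x->q2 q1-y->q3 q2-x->q4 q2-y->q5 q3-x->q6 q3-y->q1 q4-x->q4 q4-y->q3 q5-x->q6 q5-y->q1 q6-x->q0 q6-y->q7 q7-x->q2 q7-y->q3

Build one automaton per condition and run them in lockstep. One (2 states) tracks the count of `y`s modulo 2; the other (4 states) tracks how much of the suffix `yxy` has currently been matched. Each combined state is a pair, one component from each; accept when both components accept.
An 8-state machine:
        x   y  
>  q0   q0  q1 
   q1   q2  q3 
   q2   q4  q5 
   q3   q6  q1 
   q4   q4  q3 
 * q5   q6  q1 
   q6   q0  q7 
   q7   q2  q3 
(> = start, * = accepting)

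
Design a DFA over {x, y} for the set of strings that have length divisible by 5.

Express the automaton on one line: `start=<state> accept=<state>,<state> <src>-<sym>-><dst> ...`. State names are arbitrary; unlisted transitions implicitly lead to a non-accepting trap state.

start=q0 accept=q0 q0-x->q1 q0-y->q1 q1-x->q2 q1-y->q2 q2-x->q3 q2-y->q3 q3-x->q4 q3-y->q4 q4-x->q0 q4-y->q0

Only the length mod 5 matters, so use a 5-cycle: from any state, every input symbol moves to the next state, wrapping q4 back to q0. Mark q0 accepting.
With 5 states:
        x   y  
>* q0   q1  q1 
   q1   q2  q2 
   q2   q3  q3 
   q3   q4  q4 
   q4   q0  q0 
(> = start, * = accepting)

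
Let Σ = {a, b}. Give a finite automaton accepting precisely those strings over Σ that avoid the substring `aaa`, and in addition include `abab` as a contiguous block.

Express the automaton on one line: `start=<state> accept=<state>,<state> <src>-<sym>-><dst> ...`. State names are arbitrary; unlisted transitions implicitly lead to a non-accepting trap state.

start=S0 accept=S6,S7,S8 S0-a->S1 S0-b->S0 S1-a->S2 S1-b->S3 S2-a->S4 S2-b->S3 S3-a->S5 S3-b->S0 S4-a->S4 S4-b->S4 S5-a->S2 S5-b->S6 S6-a->S7 S6-b->S6 S7-a->S8 S7-b->S6 S8-a->S4 S8-b->S6

Run two small machines in parallel and take their product. One (4 states) tracks partial matches of the forbidden pattern `aaa`; the other (5 states) tracks whether and how much of `abab` has been seen. Each combined state is a pair, one component from each; accept when both components accept. Equivalent product states are then merged.
9 states suffice.
        a   b  
>  S0   S1  S0 
   S1   S2  S3 
   S2   S4  S3 
   S3   S5  S0 
   S4   S4  S4 
   S5   S2  S6 
 * S6   S7  S6 
 * S7   S8  S6 
 * S8   S4  S6 
(> = start, * = accepting)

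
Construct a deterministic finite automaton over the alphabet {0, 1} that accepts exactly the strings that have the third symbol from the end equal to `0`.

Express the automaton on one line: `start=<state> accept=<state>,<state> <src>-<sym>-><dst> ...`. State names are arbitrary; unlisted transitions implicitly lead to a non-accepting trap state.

A DFA must remember the last 3 symbols (since which symbol is third-to-last isn't known until the input ends). Use one state per possible window of the last ≤3 symbols; accept from those whose window starts with `0`.
          0    1  
>  q0     q1   q2 
   q1     q3   q4 
   q2     q5   q6 
   q3     q7   q8 
   q4     q9  q10 
   q5    q11  q12 
   q6    q13  q14 
 * q7     q7   q8 
 * q8     q9  q10 
 * q9    q11  q12 
 * q10   q13  q14 
   q11    q7   q8 
   q12    q9  q10 
   q13   q11  q12 
   q14   q13  q14 
(> = start, * = accepting)

start=q0 accept=q7,q8,q9,q10 q0-0->q1 q0-1->q2 q1-0->q3 q1-1->q4 q2-0->q5 q2-1->q6 q3-0->q7 q3-1->q8 q4-0->q9 q4-1->q10 q5-0->q11 q5-1->q12 q6-0->q13 q6-1->q14 q7-0->q7 q7-1->q8 q8-0->q9 q8-1->q10 q9-0->q11 q9-1->q12 q10-0->q13 q10-1->q14 q11-0->q7 q11-1->q8 q12-0->q9 q12-1->q10 q13-0->q11 q13-1->q12 q14-0->q13 q14-1->q14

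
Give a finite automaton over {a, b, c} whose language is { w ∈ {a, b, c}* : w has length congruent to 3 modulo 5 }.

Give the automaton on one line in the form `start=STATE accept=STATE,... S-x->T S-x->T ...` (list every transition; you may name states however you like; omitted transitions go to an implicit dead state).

start=S0 accept=S3 S0-a->S1 S0-b->S1 S0-c->S1 S1-a->S2 S1-b->S2 S1-c->S2 S2-a->S3 S2-b->S3 S2-c->S3 S3-a->S4 S3-b->S4 S3-c->S4 S4-a->S0 S4-b->S0 S4-c->S0

Only the length mod 5 matters, so use a 5-cycle: from any state, every input symbol moves to the next state, wrapping S4 back to S0. Mark S3 accepting.
        a   b   c  
>  S0   S1  S1  S1 
   S1   S2  S2  S2 
   S2   S3  S3  S3 
 * S3   S4  S4  S4 
   S4   S0  S0  S0 
(> = start, * = accepting)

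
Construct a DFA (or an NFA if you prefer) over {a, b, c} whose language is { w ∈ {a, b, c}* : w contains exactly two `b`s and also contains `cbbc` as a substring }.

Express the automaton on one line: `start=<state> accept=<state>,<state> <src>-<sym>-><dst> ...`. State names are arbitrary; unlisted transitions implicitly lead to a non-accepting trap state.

start=s0 accept=s13 s0-a->s0 s0-b->s1 s0-c->s2 s1-a->s1 s1-b->s3 s1-c->s4 s2-a->s0 s2-b->s5 s2-c->s2 s3-a->s3 s3-b->s6 s3-c->s7 s4-a->s1 s4-b->s8 s4-c->s4 s5-a->s1 s5-b->s9 s5-c->s4 s6-a->s6 s6-b->s6 s6-c->s10 s7-a->s3 s7-b->s11 s7-c->s7 s8-a->s3 s8-b->s12 s8-c->s7 s9-a->s3 s9-b->s6 s9-c->s13 s10-a->s6 s10-b->s11 s10-c->s10 s11-a->s6 s11-b->s12 s11-c->s10 s12-a->s6 s12-b->s6 s12-c->s14 s13-a->s13 s13-b->s14 s13-c->s13 s14-a->s14 s14-b->s14 s14-c->s14

Build one automaton per condition and run them in lockstep. One (4 states) tracks the count of `b`s, saturating at 3; the other (5 states) tracks whether and how much of `cbbc` has been seen. Each combined state is a pair, one component from each; accept when both components accept.
A 15-state machine:
          a    b    c  
>  s0     s0   s1   s2 
   s1     s1   s3   s4 
   s2     s0   s5   s2 
   s3     s3   s6   s7 
   s4     s1   s8   s4 
   s5     s1   s9   s4 
   s6     s6   s6  s10 
   s7     s3  s11   s7 
   s8     s3  s12   s7 
   s9     s3   s6  s13 
   s10    s6  s11  s10 
   s11    s6  s12  s10 
   s12    s6   s6  s14 
 * s13   s13  s14  s13 
   s14   s14  s14  s14 
(> = start, * = accepting)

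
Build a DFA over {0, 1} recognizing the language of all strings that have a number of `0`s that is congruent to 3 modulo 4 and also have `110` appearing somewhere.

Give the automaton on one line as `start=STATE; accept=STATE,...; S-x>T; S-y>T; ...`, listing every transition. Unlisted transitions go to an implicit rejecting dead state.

Build one automaton per condition and run them in lockstep. One (4 states) tracks the count of `0`s modulo 4; the other (4 states) tracks whether and how much of `110` has been seen. Each combined state is a pair, one component from each; accept when both components accept. Equivalent product states are then merged.
13 states suffice.
       0  1 
>  A   B  C 
   B   D  E 
   C   B  F 
   D   G  H 
   E   D  I 
   F   I  F 
   G   A  J 
   H   G  K 
   I   K  I 
   J   A  L 
   K   M  K 
   L   F  L 
 * M   F  M 
(> = start, * = accepting)

start=A; accept=M; A-0>B; A-1>C; B-0>D; B-1>E; C-0>B; C-1>F; D-0>G; D-1>H; E-0>D; E-1>I; F-0>I; F-1>F; G-0>A; G-1>J; H-0>G; H-1>K; I-0>K; I-1>I; J-0>A; J-1>L; K-0>M; K-1>K; L-0>F; L-1>L; M-0>F; M-1>M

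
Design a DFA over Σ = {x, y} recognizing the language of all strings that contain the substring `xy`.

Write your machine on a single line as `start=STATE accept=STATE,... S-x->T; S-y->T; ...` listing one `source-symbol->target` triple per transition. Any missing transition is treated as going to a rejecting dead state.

States q0..q1 record the length of the longest prefix of `xy` that matches the current input suffix. Reaching q2 means `xy` has been seen, and we stay there forever. Accept from q2.
3 states suffice.
        x   y  
>  q0   q1  q0 
   q1   q1  q2 
 * q2   q2  q2 
(> = start, * = accepting)

start=q0; accept=q2; q0-x->q1; q0-y->q0; q1-x->q1; q1-y->q2; q2-x->q2; q2-y->q2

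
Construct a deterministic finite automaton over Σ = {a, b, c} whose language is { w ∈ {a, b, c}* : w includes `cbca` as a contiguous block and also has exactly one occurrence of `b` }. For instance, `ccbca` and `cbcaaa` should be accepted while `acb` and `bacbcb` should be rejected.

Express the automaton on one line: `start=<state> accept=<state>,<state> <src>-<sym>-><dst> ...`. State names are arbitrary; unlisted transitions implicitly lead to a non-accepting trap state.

start=s0 accept=s5 s0-a->s0 s0-b->s1 s0-c->s2 s1-a->s1 s1-b->s1 s1-c->s1 s2-a->s0 s2-b->s3 s2-c->s2 s3-a->s1 s3-b->s1 s3-c->s4 s4-a->s5 s4-b->s1 s4-c->s1 s5-a->s5 s5-b->s1 s5-c->s5

Run two small machines in parallel and take their product. The first has 5 states tracking whether and how much of `cbca` has been seen; the second has 3 states tracking the count of `b`s, saturating at 2. A product state is a pair (one from each), accepting exactly when both do. After merging equivalent states the machine shrinks.
With 6 states:
        a   b   c  
>  s0   s0  s1  s2 
   s1   s1  s1  s1 
   s2   s0  s3  s2 
   s3   s1  s1  s4 
   s4   s5  s1  s1 
 * s5   s5  s1  s5 
(> = start, * = accepting)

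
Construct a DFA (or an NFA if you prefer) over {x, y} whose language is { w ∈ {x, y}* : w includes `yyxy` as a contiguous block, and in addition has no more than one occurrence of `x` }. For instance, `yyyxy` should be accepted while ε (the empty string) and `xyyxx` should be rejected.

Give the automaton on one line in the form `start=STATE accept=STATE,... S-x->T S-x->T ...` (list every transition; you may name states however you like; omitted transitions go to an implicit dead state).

start=S0 accept=S5 S0-x->S1 S0-y->S2 S1-x->S1 S1-y->S1 S2-x->S1 S2-y->S3 S3-x->S4 S3-y->S3 S4-x->S1 S4-y->S5 S5-x->S1 S5-y->S5

Build one automaton per condition and run them in lockstep. One (5 states) tracks whether and how much of `yyxy` has been seen; the other (3 states) tracks the count of `x`s, saturating at 2. Each combined state is a pair, one component from each; accept when both components accept. After merging equivalent states the machine shrinks.
6 states suffice.
        x   y  
>  S0   S1  S2 
   S1   S1  S1 
   S2   S1  S3 
   S3   S4  S3 
   S4   S1  S5 
 * S5   S1  S5 
(> = start, * = accepting)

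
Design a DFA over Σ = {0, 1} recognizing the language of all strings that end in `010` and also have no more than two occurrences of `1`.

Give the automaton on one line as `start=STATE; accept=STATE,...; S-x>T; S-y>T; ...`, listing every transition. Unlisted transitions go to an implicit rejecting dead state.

start=q0; accept=q6,q10; q0-0>q1; q0-1>q2; q1-0>q1; q1-1>q3; q2-0>q4; q2-1>q5; q3-0>q6; q3-1>q5; q4-0>q4; q4-1>q7; q5-0>q8; q5-1>q9; q6-0>q4; q6-1>q7; q7-0>q10; q7-1>q9; q8-0>q8; q8-1>q11; q9-0>q12; q9-1>q9; q10-0>q8; q10-1>q11; q11-0>q13; q11-1>q9; q12-0>q12; q12-1>q11; q13-0>q12; q13-1>q11

Build one automaton per condition and run them in lockstep. The first has 4 states tracking how much of the suffix `010` has currently been matched; the second has 4 states tracking the count of `1`s, saturating at 3. A product state is a pair (one from each), accepting exactly when both do.
A 14-state machine:
          0    1  
>  q0     q1   q2 
   q1     q1   q3 
   q2     q4   q5 
   q3     q6   q5 
   q4     q4   q7 
   q5     q8   q9 
 * q6     q4   q7 
   q7    q10   q9 
   q8     q8  q11 
   q9    q12   q9 
 * q10    q8  q11 
   q11   q13   q9 
   q12   q12  q11 
   q13   q12  q11 
(> = start, * = accepting)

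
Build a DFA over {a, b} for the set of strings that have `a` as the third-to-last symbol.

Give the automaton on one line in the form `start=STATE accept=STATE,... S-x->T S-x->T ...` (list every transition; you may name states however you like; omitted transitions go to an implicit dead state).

A DFA must remember the last 3 symbols (since which symbol is third-to-last isn't known until the input ends). Use one state per possible window of the last ≤3 symbols; accept from those whose window starts with `a`.
With 15 states:
          a    b  
>  q0     q1   q2 
   q1     q3   q4 
   q2     q5   q6 
   q3     q7   q8 
   q4     q9  q10 
   q5    q11  q12 
   q6    q13  q14 
 * q7     q7   q8 
 * q8     q9  q10 
 * q9    q11  q12 
 * q10   q13  q14 
   q11    q7   q8 
   q12    q9  q10 
   q13   q11  q12 
   q14   q13  q14 
(> = start, * = accepting)

start=q0 accept=q7,q8,q9,q10 q0-a->q1 q0-b->q2 q1-a->q3 q1-b->q4 q2-a->q5 q2-b->q6 q3-a->q7 q3-b->q8 q4-a->q9 q4-b->q10 q5-a->q11 q5-b->q12 q6-a->q13 q6-b->q14 q7-a->q7 q7-b->q8 q8-a->q9 q8-b->q10 q9-a->q11 q9-b->q12 q10-a->q13 q10-b->q14 q11-a->q7 q11-b->q8 q12-a->q9 q12-b->q10 q13-a->q11 q13-b->q12 q14-a->q13 q14-b->q14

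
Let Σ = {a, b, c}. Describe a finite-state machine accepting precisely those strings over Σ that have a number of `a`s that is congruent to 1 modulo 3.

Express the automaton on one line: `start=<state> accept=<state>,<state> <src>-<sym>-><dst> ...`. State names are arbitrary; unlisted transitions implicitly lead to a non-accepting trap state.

start=q0 accept=q1 q0-a->q1 q0-b->q0 q0-c->q0 q1-a->q2 q1-b->q1 q1-c->q1 q2-a->q0 q2-b->q2 q2-c->q2

Keep the running count of `a`s modulo 3: each `a` advances along the cycle q0 → q1 → q2 → q0 while other symbols loop. Accept at q1.
        a   b   c  
>  q0   q1  q0  q0 
 * q1   q2  q1  q1 
   q2   q0  q2  q2 
(> = start, * = accepting)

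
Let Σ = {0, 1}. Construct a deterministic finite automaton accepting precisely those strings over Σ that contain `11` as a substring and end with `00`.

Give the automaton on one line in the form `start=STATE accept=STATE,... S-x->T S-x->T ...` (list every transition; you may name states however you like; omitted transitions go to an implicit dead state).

Handle the two conditions separately and then intersect. One (3 states) tracks whether and how much of `11` has been seen; the other (3 states) tracks how much of the suffix `00` has currently been matched. Each combined state is a pair, one component from each; accept when both components accept. Minimizing collapses redundant product states.
A 5-state machine:
        0   1  
>  q0   q0  q1 
   q1   q0  q2 
   q2   q3  q2 
   q3   q4  q2 
 * q4   q4  q2 
(> = start, * = accepting)

start=q0 accept=q4 q0-0->q0 q0-1->q1 q1-0->q0 q1-1->q2 q2-0->q3 q2-1->q2 q3-0->q4 q3-1->q2 q4-0->q4 q4-1->q2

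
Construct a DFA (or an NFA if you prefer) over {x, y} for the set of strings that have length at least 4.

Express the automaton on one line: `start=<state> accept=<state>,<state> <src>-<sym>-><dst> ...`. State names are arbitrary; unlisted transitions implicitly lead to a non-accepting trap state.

start=s0 accept=s4,s5 s0-x->s1 s0-y->s1 s1-x->s2 s1-y->s2 s2-x->s3 s2-y->s3 s3-x->s4 s3-y->s4 s4-x->s5 s4-y->s5 s5-x->s5 s5-y->s5

We only need to distinguish lengths 0, 1, …, 4, and '>4'. Chain s0 → s1 → s2 → s3 → s4 → s5 on every symbol, with s5 looping. Accepting states: {s4, s5}.
With 6 states:
        x   y  
>  s0   s1  s1 
   s1   s2  s2 
   s2   s3  s3 
   s3   s4  s4 
 * s4   s5  s5 
 * s5   s5  s5 
(> = start, * = accepting)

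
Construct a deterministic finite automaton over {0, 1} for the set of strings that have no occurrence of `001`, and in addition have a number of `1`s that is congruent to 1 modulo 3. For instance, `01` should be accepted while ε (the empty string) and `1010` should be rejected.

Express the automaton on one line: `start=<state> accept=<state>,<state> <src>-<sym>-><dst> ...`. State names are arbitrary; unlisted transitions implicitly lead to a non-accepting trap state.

start=q0 accept=q2,q4,q7 q0-0->q1 q0-1->q2 q1-0->q3 q1-1->q2 q2-0->q4 q2-1->q5 q3-0->q3 q3-1->q6 q4-0->q7 q4-1->q5 q5-0->q8 q5-1->q0 q6-0->q6 q6-1->q9 q7-0->q7 q7-1->q9 q8-0->q10 q8-1->q0 q9-0->q9 q9-1->q11 q10-0->q10 q10-1->q11 q11-0->q11 q11-1->q6

Run two small machines in parallel and take their product. One (4 states) tracks partial matches of the forbidden pattern `001`; the other (3 states) tracks the count of `1`s modulo 3. Each combined state is a pair, one component from each; accept when both components accept.
12 states suffice.
          0    1  
>  q0     q1   q2 
   q1     q3   q2 
 * q2     q4   q5 
   q3     q3   q6 
 * q4     q7   q5 
   q5     q8   q0 
   q6     q6   q9 
 * q7     q7   q9 
   q8    q10   q0 
   q9     q9  q11 
   q10   q10  q11 
   q11   q11   q6 
(> = start, * = accepting)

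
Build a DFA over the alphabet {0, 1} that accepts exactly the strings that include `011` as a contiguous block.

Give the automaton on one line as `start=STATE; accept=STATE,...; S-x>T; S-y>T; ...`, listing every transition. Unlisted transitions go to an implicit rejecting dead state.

start=S0; accept=S3; S0-0>S1; S0-1>S0; S1-0>S1; S1-1>S2; S2-0>S1; S2-1>S3; S3-0>S3; S3-1>S3

Track how much of `011` has been matched so far: state S0 is no progress, S3 is the absorbing accept state reached once `011` has occurred. Intermediate states record partial matches; on a mismatch, fall back to the longest reusable overlap.
        0   1  
>  S0   S1  S0 
   S1   S1  S2 
   S2   S1  S3 
 * S3   S3  S3 
(> = start, * = accepting)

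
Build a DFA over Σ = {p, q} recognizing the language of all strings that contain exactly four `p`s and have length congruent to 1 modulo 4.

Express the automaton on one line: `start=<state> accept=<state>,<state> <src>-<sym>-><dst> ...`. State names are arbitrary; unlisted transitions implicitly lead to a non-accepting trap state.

start=A accept=P A-p->B A-q->C B-p->D B-q->E C-p->E C-q->F D-p->G D-q->H E-p->H E-q->I F-p->I F-q->J G-p->K G-q->L H-p->L H-q->M I-p->M I-q->N J-p->N J-q->A K-p->O K-q->P L-p->P L-q->Q M-p->Q M-q->R N-p->R N-q->B O-p->S O-q->S P-p->S P-q->T Q-p->T Q-q->U R-p->U R-q->D S-p->V S-q->V T-p->V T-q->W U-p->W U-q->G V-p->X V-q->X W-p->X W-q->K X-p->O X-q->O

Run two small machines in parallel and take their product. The first has 6 states tracking the count of `p`s, saturating at 5; the second has 4 states tracking the input length modulo 4. A product state is a pair (one from each), accepting exactly when both do.
A 24-state machine:
       p  q 
>  A   B  C 
   B   D  E 
   C   E  F 
   D   G  H 
   E   H  I 
   F   I  J 
   G   K  L 
   H   L  M 
   I   M  N 
   J   N  A 
   K   O  P 
   L   P  Q 
   M   Q  R 
   N   R  B 
   O   S  S 
 * P   S  T 
   Q   T  U 
   R   U  D 
   S   V  V 
   T   V  W 
   U   W  G 
   V   X  X 
   W   X  K 
   X   O  O 
(> = start, * = accepting)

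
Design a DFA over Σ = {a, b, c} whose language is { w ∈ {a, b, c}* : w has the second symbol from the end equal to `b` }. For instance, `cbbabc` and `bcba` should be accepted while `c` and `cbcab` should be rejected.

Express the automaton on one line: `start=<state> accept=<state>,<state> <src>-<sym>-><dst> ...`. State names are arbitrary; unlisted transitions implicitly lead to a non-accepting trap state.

start=q0 accept=q7,q8,q9 q0-a->q1 q0-b->q2 q0-c->q3 q1-a->q4 q1-b->q5 q1-c->q6 q2-a->q7 q2-b->q8 q2-c->q9 q3-a->q10 q3-b->q11 q3-c->q12 q4-a->q4 q4-b->q5 q4-c->q6 q5-a->q7 q5-b->q8 q5-c->q9 q6-a->q10 q6-b->q11 q6-c->q12 q7-a->q4 q7-b->q5 q7-c->q6 q8-a->q7 q8-b->q8 q8-c->q9 q9-a->q10 q9-b->q11 q9-c->q12 q10-a->q4 q10-b->q5 q10-c->q6 q11-a->q7 q11-b->q8 q11-c->q9 q12-a->q10 q12-b->q11 q12-c->q12

Because acceptance depends on a position counted from the end, the machine has to buffer the most recent 2 symbols. Make each state the string of the last up-to-2 symbols read; on input `x` shift the window left and append `x`. Accept when the buffered window has length 2 and begins with `b`.
          a    b    c  
>  q0     q1   q2   q3 
   q1     q4   q5   q6 
   q2     q7   q8   q9 
   q3    q10  q11  q12 
   q4     q4   q5   q6 
   q5     q7   q8   q9 
   q6    q10  q11  q12 
 * q7     q4   q5   q6 
 * q8     q7   q8   q9 
 * q9    q10  q11  q12 
   q10    q4   q5   q6 
   q11    q7   q8   q9 
   q12   q10  q11  q12 
(> = start, * = accepting)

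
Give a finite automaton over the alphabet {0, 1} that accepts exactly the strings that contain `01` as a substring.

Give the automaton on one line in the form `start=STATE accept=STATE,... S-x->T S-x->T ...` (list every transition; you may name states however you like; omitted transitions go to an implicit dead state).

start=q0 accept=q2 q0-0->q1 q0-1->q0 q1-0->q1 q1-1->q2 q2-0->q2 q2-1->q2

States q0..q1 record the length of the longest prefix of `01` that matches the current input suffix. Reaching q2 means `01` has been seen, and we stay there forever. Accept from q2.
        0   1  
>  q0   q1  q0 
   q1   q1  q2 
 * q2   q2  q2 
(> = start, * = accepting)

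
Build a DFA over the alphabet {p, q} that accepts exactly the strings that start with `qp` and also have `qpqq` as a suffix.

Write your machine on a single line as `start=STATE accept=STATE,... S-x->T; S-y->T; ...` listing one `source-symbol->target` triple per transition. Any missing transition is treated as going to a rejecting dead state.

start=S0; accept=S7; S0-p->S1; S0-q->S2; S1-p->S1; S1-q->S1; S2-p->S3; S2-q->S1; S3-p->S4; S3-q->S5; S4-p->S4; S4-q->S6; S5-p->S3; S5-q->S7; S6-p->S3; S6-q->S6; S7-p->S3; S7-q->S6

Handle the two conditions separately and then intersect. One (4 states) tracks whether the input so far still matches the prefix `qp`; the other (5 states) tracks how much of the suffix `qpqq` has currently been matched. Each combined state is a pair, one component from each; accept when both components accept. Equivalent product states are then merged.
An 8-state machine:
        p   q  
>  S0   S1  S2 
   S1   S1  S1 
   S2   S3  S1 
   S3   S4  S5 
   S4   S4  S6 
   S5   S3  S7 
   S6   S3  S6 
 * S7   S3  S6 
(> = start, * = accepting)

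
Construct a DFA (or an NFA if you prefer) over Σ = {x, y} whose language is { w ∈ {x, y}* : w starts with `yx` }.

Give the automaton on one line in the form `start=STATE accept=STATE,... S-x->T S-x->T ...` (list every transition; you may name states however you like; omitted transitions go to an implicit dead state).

Walk along `yx` while the input agrees: from q0 take `y` to q1, and so on. Any deviation drops to the rejecting sink q3. Once q2 is reached the prefix is confirmed and every continuation is accepted.
4 states suffice.
        x   y  
>  q0   q3  q1 
   q1   q2  q3 
 * q2   q2  q2 
   q3   q3  q3 
(> = start, * = accepting)

start=q0 accept=q2 q0-x->q3 q0-y->q1 q1-x->q2 q1-y->q3 q2-x->q2 q2-y->q2 q3-x->q3 q3-y->q3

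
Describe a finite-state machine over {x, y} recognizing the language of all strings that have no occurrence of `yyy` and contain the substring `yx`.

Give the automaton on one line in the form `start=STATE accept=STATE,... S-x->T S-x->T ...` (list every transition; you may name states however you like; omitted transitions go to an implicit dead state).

start=s0 accept=s2,s4,s6 s0-x->s0 s0-y->s1 s1-x->s2 s1-y->s3 s2-x->s2 s2-y->s4 s3-x->s2 s3-y->s5 s4-x->s2 s4-y->s6 s5-x->s5 s5-y->s5 s6-x->s2 s6-y->s5

Build one automaton per condition and run them in lockstep. The first has 4 states tracking partial matches of the forbidden pattern `yyy`; the second has 3 states tracking whether and how much of `yx` has been seen. A product state is a pair (one from each), accepting exactly when both do. Minimizing collapses redundant product states.
A 7-state machine:
        x   y  
>  s0   s0  s1 
   s1   s2  s3 
 * s2   s2  s4 
   s3   s2  s5 
 * s4   s2  s6 
   s5   s5  s5 
 * s6   s2  s5 
(> = start, * = accepting)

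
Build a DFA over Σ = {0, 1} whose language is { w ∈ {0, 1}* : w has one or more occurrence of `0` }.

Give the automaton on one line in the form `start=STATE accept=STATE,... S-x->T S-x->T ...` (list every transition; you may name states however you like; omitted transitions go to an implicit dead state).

start=s0 accept=s1,s2 s0-0->s1 s0-1->s0 s1-0->s2 s1-1->s1 s2-0->s2 s2-1->s2

Count `0`s, saturating at 2: state s0 means no `0` yet, s1 means one `0` seen, s2 means more than one. Each `0` increments (capped at s2); other symbols loop. Accept from {s1, s2}.
With 3 states:
        0   1  
>  s0   s1  s0 
 * s1   s2  s1 
 * s2   s2  s2 
(> = start, * = accepting)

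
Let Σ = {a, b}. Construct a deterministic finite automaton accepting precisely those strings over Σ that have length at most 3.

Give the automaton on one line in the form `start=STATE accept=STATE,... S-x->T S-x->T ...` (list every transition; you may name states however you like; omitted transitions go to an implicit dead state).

start=S0 accept=S0,S1,S2,S3 S0-a->S1 S0-b->S1 S1-a->S2 S1-b->S2 S2-a->S3 S2-b->S3 S3-a->S4 S3-b->S4 S4-a->S4 S4-b->S4

Count input length up to 4: every symbol moves from S0 toward S4, which means 'more than 3' and absorbs. Accept from {S0, S1, S2, S3}.
A 5-state machine:
        a   b  
>* S0   S1  S1 
 * S1   S2  S2 
 * S2   S3  S3 
 * S3   S4  S4 
   S4   S4  S4 
(> = start, * = accepting)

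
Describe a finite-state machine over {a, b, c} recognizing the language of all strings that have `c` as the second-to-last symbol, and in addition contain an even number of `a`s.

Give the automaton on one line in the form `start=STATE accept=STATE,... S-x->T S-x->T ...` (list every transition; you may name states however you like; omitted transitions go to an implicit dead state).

Handle the two conditions separately and then intersect. One (13 states) tracks the last 2 symbols read; the other (2 states) tracks the count of `a`s modulo 2. Each combined state is a pair, one component from each; accept when both components accept. Minimizing collapses redundant product states.
6 states suffice.
        a   b   c  
>  q0   q1  q0  q2 
   q1   q0  q1  q3 
   q2   q1  q4  q5 
   q3   q4  q1  q3 
 * q4   q1  q0  q2 
 * q5   q1  q4  q5 
(> = start, * = accepting)

start=q0 accept=q4,q5 q0-a->q1 q0-b->q0 q0-c->q2 q1-a->q0 q1-b->q1 q1-c->q3 q2-a->q1 q2-b->q4 q2-c->q5 q3-a->q4 q3-b->q1 q3-c->q3 q4-a->q1 q4-b->q0 q4-c->q2 q5-a->q1 q5-b->q4 q5-c->q5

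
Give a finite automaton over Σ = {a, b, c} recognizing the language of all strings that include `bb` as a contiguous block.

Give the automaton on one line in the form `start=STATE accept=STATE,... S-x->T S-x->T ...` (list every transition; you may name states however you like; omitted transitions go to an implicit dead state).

Track how much of `bb` has been matched so far: state q0 is no progress, q2 is the absorbing accept state reached once `bb` has occurred. Intermediate states record partial matches; on a mismatch, fall back to the longest reusable overlap.
3 states suffice.
        a   b   c  
>  q0   q0  q1  q0 
   q1   q0  q2  q0 
 * q2   q2  q2  q2 
(> = start, * = accepting)

start=q0 accept=q2 q0-a->q0 q0-b->q1 q0-c->q0 q1-a->q0 q1-b->q2 q1-c->q0 q2-a->q2 q2-b->q2 q2-c->q2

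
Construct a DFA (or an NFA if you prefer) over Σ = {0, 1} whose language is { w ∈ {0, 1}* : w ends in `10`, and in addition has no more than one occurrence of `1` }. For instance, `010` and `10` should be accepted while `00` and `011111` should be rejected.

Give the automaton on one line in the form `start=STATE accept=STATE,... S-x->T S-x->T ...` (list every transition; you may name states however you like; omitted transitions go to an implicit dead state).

start=s0 accept=s2 s0-0->s0 s0-1->s1 s1-0->s2 s1-1->s3 s2-0->s3 s2-1->s3 s3-0->s3 s3-1->s3

Run two small machines in parallel and take their product. The first has 3 states tracking how much of the suffix `10` has currently been matched; the second has 3 states tracking the count of `1`s, saturating at 2. A product state is a pair (one from each), accepting exactly when both do. After merging equivalent states the machine shrinks.
4 states suffice.
        0   1  
>  s0   s0  s1 
   s1   s2  s3 
 * s2   s3  s3 
   s3   s3  s3 
(> = start, * = accepting)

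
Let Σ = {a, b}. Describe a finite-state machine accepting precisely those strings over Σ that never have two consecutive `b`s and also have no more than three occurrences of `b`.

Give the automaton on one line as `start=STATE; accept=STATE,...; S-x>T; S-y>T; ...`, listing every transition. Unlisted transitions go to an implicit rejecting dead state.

Run two small machines in parallel and take their product. One (3 states) tracks partial matches of the forbidden pattern `bb`; the other (5 states) tracks the count of `b`s, saturating at 4. Each combined state is a pair, one component from each; accept when both components accept.
With 12 states:
          a    b  
>* s0     s0   s1 
 * s1     s2   s3 
 * s2     s2   s4 
   s3     s3   s5 
 * s4     s6   s5 
   s5     s5   s7 
 * s6     s6   s8 
   s7     s7   s7 
 * s8     s9   s7 
 * s9     s9  s10 
   s10   s11   s7 
   s11   s11  s10 
(> = start, * = accepting)

start=s0; accept=s0,s1,s2,s4,s6,s8,s9; s0-a>s0; s0-b>s1; s1-a>s2; s1-b>s3; s2-a>s2; s2-b>s4; s3-a>s3; s3-b>s5; s4-a>s6; s4-b>s5; s5-a>s5; s5-b>s7; s6-a>s6; s6-b>s8; s7-a>s7; s7-b>s7; s8-a>s9; s8-b>s7; s9-a>s9; s9-b>s10; s10-a>s11; s10-b>s7; s11-a>s11; s11-b>s10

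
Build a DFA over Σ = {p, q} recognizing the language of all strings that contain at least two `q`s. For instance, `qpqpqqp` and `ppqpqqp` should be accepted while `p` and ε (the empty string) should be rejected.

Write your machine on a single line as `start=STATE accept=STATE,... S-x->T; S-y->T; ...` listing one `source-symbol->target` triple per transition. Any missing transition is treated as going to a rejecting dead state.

Only the number of `q`s matters, and only up to 3. Make a chain s0 → s1 → s2 → s3 advanced by each `q` (with s3 absorbing); every other symbol self-loops. The accepting set is {s2, s3}.
With 4 states:
        p   q  
>  s0   s0  s1 
   s1   s1  s2 
 * s2   s2  s3 
 * s3   s3  s3 
(> = start, * = accepting)

start=s0; accept=s2,s3; s0-p->s0; s0-q->s1; s1-p->s1; s1-q->s2; s2-p->s2; s2-q->s3; s3-p->s3; s3-q->s3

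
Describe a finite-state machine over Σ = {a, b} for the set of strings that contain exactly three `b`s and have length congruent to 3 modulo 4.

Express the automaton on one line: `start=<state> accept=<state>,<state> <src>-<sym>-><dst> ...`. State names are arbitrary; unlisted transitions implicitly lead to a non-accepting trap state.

start=q0 accept=q9 q0-a->q1 q0-b->q2 q1-a->q3 q1-b->q4 q2-a->q4 q2-b->q5 q3-a->q6 q3-b->q7 q4-a->q7 q4-b->q8 q5-a->q8 q5-b->q9 q6-a->q0 q6-b->q10 q7-a->q10 q7-b->q11 q8-a->q11 q8-b->q12 q9-a->q12 q9-b->q13 q10-a->q2 q10-b->q14 q11-a->q14 q11-b->q15 q12-a->q15 q12-b->q13 q13-a->q13 q13-b->q13 q14-a->q5 q14-b->q16 q15-a->q16 q15-b->q13 q16-a->q9 q16-b->q13

Build one automaton per condition and run them in lockstep. The first has 5 states tracking the count of `b`s, saturating at 4; the second has 4 states tracking the input length modulo 4. A product state is a pair (one from each), accepting exactly when both do. Minimizing collapses redundant product states.
17 states suffice.
          a    b  
>  q0     q1   q2 
   q1     q3   q4 
   q2     q4   q5 
   q3     q6   q7 
   q4     q7   q8 
   q5     q8   q9 
   q6     q0  q10 
   q7    q10  q11 
   q8    q11  q12 
 * q9    q12  q13 
   q10    q2  q14 
   q11   q14  q15 
   q12   q15  q13 
   q13   q13  q13 
   q14    q5  q16 
   q15   q16  q13 
   q16    q9  q13 
(> = start, * = accepting)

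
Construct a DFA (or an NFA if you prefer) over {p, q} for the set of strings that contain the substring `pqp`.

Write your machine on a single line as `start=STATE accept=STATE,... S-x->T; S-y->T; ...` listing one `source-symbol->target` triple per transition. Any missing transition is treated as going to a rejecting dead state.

Track how much of `pqp` has been matched so far: state s0 is no progress, s3 is the absorbing accept state reached once `pqp` has occurred. Intermediate states record partial matches; on a mismatch, fall back to the longest reusable overlap.
A 4-state machine:
        p   q  
>  s0   s1  s0 
   s1   s1  s2 
   s2   s3  s0 
 * s3   s3  s3 
(> = start, * = accepting)

start=s0; accept=s3; s0-p->s1; s0-q->s0; s1-p->s1; s1-q->s2; s2-p->s3; s2-q->s0; s3-p->s3; s3-q->s3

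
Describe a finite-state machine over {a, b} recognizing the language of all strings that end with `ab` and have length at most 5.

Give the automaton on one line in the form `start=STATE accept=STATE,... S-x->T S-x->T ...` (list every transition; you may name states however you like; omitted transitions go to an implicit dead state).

start=S0 accept=S4,S7,S10 S0-a->S1 S0-b->S2 S1-a->S3 S1-b->S4 S2-a->S3 S2-b->S5 S3-a->S6 S3-b->S7 S4-a->S6 S4-b->S8 S5-a->S6 S5-b->S8 S6-a->S9 S6-b->S10 S7-a->S9 S7-b->S11 S8-a->S9 S8-b->S11 S9-a->S11 S9-b->S10 S10-a->S11 S10-b->S11 S11-a->S11 S11-b->S11

Run two small machines in parallel and take their product. One (3 states) tracks how much of the suffix `ab` has currently been matched; the other (7 states) tracks the input length, saturating at 6. Each combined state is a pair, one component from each; accept when both components accept. After merging equivalent states the machine shrinks.
12 states suffice.
          a    b  
>  S0     S1   S2 
   S1     S3   S4 
   S2     S3   S5 
   S3     S6   S7 
 * S4     S6   S8 
   S5     S6   S8 
   S6     S9  S10 
 * S7     S9  S11 
   S8     S9  S11 
   S9    S11  S10 
 * S10   S11  S11 
   S11   S11  S11 
(> = start, * = accepting)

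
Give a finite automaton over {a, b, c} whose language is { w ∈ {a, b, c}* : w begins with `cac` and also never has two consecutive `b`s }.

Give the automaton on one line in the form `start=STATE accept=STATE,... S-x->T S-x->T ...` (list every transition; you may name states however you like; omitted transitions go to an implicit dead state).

Build one automaton per condition and run them in lockstep. The first has 5 states tracking whether the input so far still matches the prefix `cac`; the second has 3 states tracking partial matches of the forbidden pattern `bb`. A product state is a pair (one from each), accepting exactly when both do.
With 9 states:
        a   b   c  
>  q0   q1  q2  q3 
   q1   q1  q2  q1 
   q2   q1  q4  q1 
   q3   q5  q2  q1 
   q4   q4  q4  q4 
   q5   q1  q2  q6 
 * q6   q6  q7  q6 
 * q7   q6  q8  q6 
   q8   q8  q8  q8 
(> = start, * = accepting)

start=q0 accept=q6,q7 q0-a->q1 q0-b->q2 q0-c->q3 q1-a->q1 q1-b->q2 q1-c->q1 q2-a->q1 q2-b->q4 q2-c->q1 q3-a->q5 q3-b->q2 q3-c->q1 q4-a->q4 q4-b->q4 q4-c->q4 q5-a->q1 q5-b->q2 q5-c->q6 q6-a->q6 q6-b->q7 q6-c->q6 q7-a->q6 q7-b->q8 q7-c->q6 q8-a->q8 q8-b->q8 q8-c->q8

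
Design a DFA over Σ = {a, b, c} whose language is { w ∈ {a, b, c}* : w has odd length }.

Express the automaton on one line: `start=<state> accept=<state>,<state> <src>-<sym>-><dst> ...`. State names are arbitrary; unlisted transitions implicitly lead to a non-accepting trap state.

Only the length mod 2 matters, so use a 2-cycle: from any state, every input symbol moves to the next state, wrapping q1 back to q0. Mark q1 accepting.
        a   b   c  
>  q0   q1  q1  q1 
 * q1   q0  q0  q0 
(> = start, * = accepting)

start=q0 accept=q1 q0-a->q1 q0-b->q1 q0-c->q1 q1-a->q0 q1-b->q0 q1-c->q0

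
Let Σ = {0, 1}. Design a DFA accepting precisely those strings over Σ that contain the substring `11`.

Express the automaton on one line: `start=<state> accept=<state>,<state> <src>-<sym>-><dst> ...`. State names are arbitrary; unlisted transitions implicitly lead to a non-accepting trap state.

start=q0 accept=q2 q0-0->q0 q0-1->q1 q1-0->q0 q1-1->q2 q2-0->q2 q2-1->q2

Track how much of `11` has been matched so far: state q0 is no progress, q2 is the absorbing accept state reached once `11` has occurred. Intermediate states record partial matches; on a mismatch, fall back to the longest reusable overlap.
3 states suffice.
        0   1  
>  q0   q0  q1 
   q1   q0  q2 
 * q2   q2  q2 
(> = start, * = accepting)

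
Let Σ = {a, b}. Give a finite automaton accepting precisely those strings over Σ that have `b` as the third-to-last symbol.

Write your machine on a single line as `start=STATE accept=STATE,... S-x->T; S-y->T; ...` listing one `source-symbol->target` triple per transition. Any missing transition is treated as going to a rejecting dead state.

Because acceptance depends on a position counted from the end, the machine has to buffer the most recent 3 symbols. Make each state the string of the last up-to-3 symbols read; on input `x` shift the window left and append `x`. Accept when the buffered window has length 3 and begins with `b`.
          a    b  
>  q0     q1   q2 
   q1     q3   q4 
   q2     q5   q6 
   q3     q7   q8 
   q4     q9  q10 
   q5    q11  q12 
   q6    q13  q14 
   q7     q7   q8 
   q8     q9  q10 
   q9    q11  q12 
   q10   q13  q14 
 * q11    q7   q8 
 * q12    q9  q10 
 * q13   q11  q12 
 * q14   q13  q14 
(> = start, * = accepting)

start=q0; accept=q11,q12,q13,q14; q0-a->q1; q0-b->q2; q1-a->q3; q1-b->q4; q2-a->q5; q2-b->q6; q3-a->q7; q3-b->q8; q4-a->q9; q4-b->q10; q5-a->q11; q5-b->q12; q6-a->q13; q6-b->q14; q7-a->q7; q7-b->q8; q8-a->q9; q8-b->q10; q9-a->q11; q9-b->q12; q10-a->q13; q10-b->q14; q11-a->q7; q11-b->q8; q12-a->q9; q12-b->q10; q13-a->q11; q13-b->q12; q14-a->q13; q14-b->q14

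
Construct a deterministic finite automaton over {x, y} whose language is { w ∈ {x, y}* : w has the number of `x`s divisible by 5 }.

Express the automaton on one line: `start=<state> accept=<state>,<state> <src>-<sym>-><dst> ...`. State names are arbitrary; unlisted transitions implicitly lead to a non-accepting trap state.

Keep the running count of `x`s modulo 5: each `x` advances along the cycle s0 → s1 → s2 → s3 → s4 → s0 while other symbols loop. Accept at s0.
        x   y  
>* s0   s1  s0 
   s1   s2  s1 
   s2   s3  s2 
   s3   s4  s3 
   s4   s0  s4 
(> = start, * = accepting)

start=s0 accept=s0 s0-x->s1 s0-y->s0 s1-x->s2 s1-y->s1 s2-x->s3 s2-y->s2 s3-x->s4 s3-y->s3 s4-x->s0 s4-y->s4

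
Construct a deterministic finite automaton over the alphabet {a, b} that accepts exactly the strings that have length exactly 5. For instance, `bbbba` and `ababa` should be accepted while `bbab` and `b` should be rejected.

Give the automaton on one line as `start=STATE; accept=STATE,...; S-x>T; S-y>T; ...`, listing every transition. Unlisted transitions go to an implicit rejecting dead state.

start=q0; accept=q5; q0-a>q1; q0-b>q1; q1-a>q2; q1-b>q2; q2-a>q3; q2-b>q3; q3-a>q4; q3-b>q4; q4-a>q5; q4-b>q5; q5-a>q6; q5-b>q6; q6-a>q6; q6-b>q6

Count input length up to 6: every symbol moves from q0 toward q6, which means 'more than 5' and absorbs. Accept from {q5}.
With 7 states:
        a   b  
>  q0   q1  q1 
   q1   q2  q2 
   q2   q3  q3 
   q3   q4  q4 
   q4   q5  q5 
 * q5   q6  q6 
   q6   q6  q6 
(> = start, * = accepting)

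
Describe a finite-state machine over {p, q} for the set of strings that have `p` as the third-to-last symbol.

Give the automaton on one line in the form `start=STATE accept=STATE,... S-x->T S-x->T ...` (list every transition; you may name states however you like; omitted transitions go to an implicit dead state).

start=A accept=H,I,J,K A-p->B A-q->C B-p->D B-q->E C-p->F C-q->G D-p->H D-q->I E-p->J E-q->K F-p->L F-q->M G-p->N G-q->O H-p->H H-q->I I-p->J I-q->K J-p->L J-q->M K-p->N K-q->O L-p->H L-q->I M-p->J M-q->K N-p->L N-q->M O-p->N O-q->O

Because acceptance depends on a position counted from the end, the machine has to buffer the most recent 3 symbols. Make each state the string of the last up-to-3 symbols read; on input `x` shift the window left and append `x`. Accept when the buffered window has length 3 and begins with `p`.
15 states suffice.
       p  q 
>  A   B  C 
   B   D  E 
   C   F  G 
   D   H  I 
   E   J  K 
   F   L  M 
   G   N  O 
 * H   H  I 
 * I   J  K 
 * J   L  M 
 * K   N  O 
   L   H  I 
   M   J  K 
   N   L  M 
   O   N  O 
(> = start, * = accepting)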